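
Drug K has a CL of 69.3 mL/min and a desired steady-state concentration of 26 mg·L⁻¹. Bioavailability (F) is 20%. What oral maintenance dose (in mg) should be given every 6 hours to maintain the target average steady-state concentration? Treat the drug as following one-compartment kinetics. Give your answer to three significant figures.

Convert clearance: 69.3 mL/min × 60 min/h ÷ 1000 mL/L = 4.158 L/h
At steady state, dose per interval replaces the amount cleared in that interval: F·D/τ = CL·Css.
D = CL × Css × τ / F = 4.158 × 26 × 6 / 0.2 = 3243 mg

3240 mg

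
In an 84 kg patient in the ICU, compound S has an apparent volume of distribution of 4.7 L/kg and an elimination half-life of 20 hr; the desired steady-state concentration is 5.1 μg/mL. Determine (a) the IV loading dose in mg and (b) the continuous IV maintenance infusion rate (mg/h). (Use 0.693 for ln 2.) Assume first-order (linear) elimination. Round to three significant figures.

Vd(total) = 84 kg × 4.7 L/kg = 394.8 L
LD = Vd × C = 394.8 × 5.1 = 2013 mg
CL = 0.693 × Vd / t½ = 0.693 × 394.8 / 20 = 13.68 L/h
Infusion rate = CL × Css = 13.68 × 5.1 = 69.77 mg/h

(a) 2010 mg; (b) 69.8 mg/h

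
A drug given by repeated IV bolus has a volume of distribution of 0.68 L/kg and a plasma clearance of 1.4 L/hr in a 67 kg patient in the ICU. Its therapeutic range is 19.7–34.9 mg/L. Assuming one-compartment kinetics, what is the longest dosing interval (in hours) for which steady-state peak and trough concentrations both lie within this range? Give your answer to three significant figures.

Vd(total) = 67 kg × 0.68 L/kg = 45.56 L
k = CL / Vd = 1.400 / 45.56 = 0.03073 h⁻¹
Between IV bolus doses, concentration decays as C = C₀·e^(−kτ), so C_peak/C_trough = e^(kτ).
τ_max = ln(C_peak/C_trough) / k = ln(34.9/19.7) / 0.03073 = 0.5719 / 0.03073 = 18.61 h

18.6 h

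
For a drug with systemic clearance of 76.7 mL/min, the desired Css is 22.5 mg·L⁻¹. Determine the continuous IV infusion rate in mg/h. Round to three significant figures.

104 mg/h

Convert clearance: 76.7 mL/min × 60 min/h ÷ 1000 mL/L = 4.602 L/h
At steady state, infusion rate equals elimination rate: rate in = CL × Css.
R₀ = 4.602 × 22.5 = 103.5 mg/h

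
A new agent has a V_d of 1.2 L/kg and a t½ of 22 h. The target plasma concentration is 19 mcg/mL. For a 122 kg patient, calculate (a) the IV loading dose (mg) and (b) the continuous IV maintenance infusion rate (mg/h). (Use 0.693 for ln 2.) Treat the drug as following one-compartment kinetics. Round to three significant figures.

Vd(total) = 122 kg × 1.2 L/kg = 146.4 L
LD = Vd × C = 146.4 × 19 = 2782 mg
CL = 0.693 × Vd / t½ = 0.693 × 146.4 / 22 = 4.612 L/h
Infusion rate = CL × Css = 4.612 × 19 = 87.63 mg/h

(a) 2780 mg; (b) 87.6 mg/h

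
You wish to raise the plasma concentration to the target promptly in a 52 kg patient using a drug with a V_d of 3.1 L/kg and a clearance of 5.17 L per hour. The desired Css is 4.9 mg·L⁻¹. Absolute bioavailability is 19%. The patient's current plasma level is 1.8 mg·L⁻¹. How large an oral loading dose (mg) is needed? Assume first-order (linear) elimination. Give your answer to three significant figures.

Vd = 3.1 L/kg × 52 kg = 161.2 L
The loading dose fills Vd to the target concentration.
Concentration deficit ΔC = 4.9 − 1.8 = 3.100 mg/L
LD = Vd × ΔC / F = 161.2 × 3.100 / 0.19 = 2630 mg

2630 mg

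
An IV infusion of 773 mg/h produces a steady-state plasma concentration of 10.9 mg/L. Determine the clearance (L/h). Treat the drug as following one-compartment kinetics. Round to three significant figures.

70.9 L/h

At steady state, infusion rate = CL × Css, so CL = rate / Css.
CL = 773 / 10.9 = 70.92 L/h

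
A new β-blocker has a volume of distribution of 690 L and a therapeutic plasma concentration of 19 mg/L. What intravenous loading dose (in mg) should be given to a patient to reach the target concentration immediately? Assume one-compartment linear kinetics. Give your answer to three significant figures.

13100 mg

The loading dose fills Vd to the target concentration.
LD = Vd × C = 690.0 × 19.00 = 13110 mg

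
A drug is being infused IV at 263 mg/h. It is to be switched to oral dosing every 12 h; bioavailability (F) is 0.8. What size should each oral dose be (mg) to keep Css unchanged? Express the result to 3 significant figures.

3950 mg

To maintain the same Css, the systemic dosing rate must be unchanged: F·D/τ = infusion rate.
D = rate × τ / F = 263 × 12 / 0.8 = 3945 mg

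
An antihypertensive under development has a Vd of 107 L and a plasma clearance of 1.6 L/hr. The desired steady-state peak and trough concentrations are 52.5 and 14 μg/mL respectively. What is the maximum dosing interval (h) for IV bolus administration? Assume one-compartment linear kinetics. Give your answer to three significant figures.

k = CL / Vd = 1.600 / 107.0 = 0.01495 h⁻¹
Between IV bolus doses, concentration decays as C = C₀·e^(−kτ), so C_peak/C_trough = e^(kτ).
τ_max = ln(C_peak/C_trough) / k = ln(52.5/14) / 0.01495 = 1.322 / 0.01495 = 88.43 h

88.4 h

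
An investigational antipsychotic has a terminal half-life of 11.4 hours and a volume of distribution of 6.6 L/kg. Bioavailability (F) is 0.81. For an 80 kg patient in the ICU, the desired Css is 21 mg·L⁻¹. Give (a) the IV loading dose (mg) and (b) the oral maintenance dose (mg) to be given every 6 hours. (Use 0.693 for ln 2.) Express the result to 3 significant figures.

(a) 11100 mg; (b) 4990 mg

Total Vd = 6.6 × 80 = 528.0 L
LD = Vd × C = 528.0 × 21 = 11090 mg
CL = 0.693 × Vd / t½ = 0.693 × 528.0 / 11.4 = 32.10 L/h
D = CL × Css × τ / F = 32.10 × 21 × 6 / 0.81 = 4993 mg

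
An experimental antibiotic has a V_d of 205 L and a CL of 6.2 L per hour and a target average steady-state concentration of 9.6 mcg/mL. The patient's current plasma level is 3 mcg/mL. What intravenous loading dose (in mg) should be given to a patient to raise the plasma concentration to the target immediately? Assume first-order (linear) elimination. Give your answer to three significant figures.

1350 mg

Concentration deficit ΔC = 9.6 − 3 = 6.600 mg/L
LD = Vd × ΔC = 205.0 × 6.600 = 1353 mg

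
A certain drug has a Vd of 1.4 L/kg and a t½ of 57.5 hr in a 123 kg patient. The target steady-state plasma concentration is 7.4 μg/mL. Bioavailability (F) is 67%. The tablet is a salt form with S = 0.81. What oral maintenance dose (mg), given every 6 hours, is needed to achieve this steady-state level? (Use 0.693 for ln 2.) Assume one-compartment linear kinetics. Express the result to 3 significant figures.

170 mg

Vd = 1.4 L/kg × 123 kg = 172.2 L
CL = ln 2 · Vd / t½ = 0.693 × 172.2 / 57.5 = 2.075 L/h
D = CL × Css × τ / F / S = 2.075 × 7.4 × 6 / 0.67 / 0.81 = 169.8 mg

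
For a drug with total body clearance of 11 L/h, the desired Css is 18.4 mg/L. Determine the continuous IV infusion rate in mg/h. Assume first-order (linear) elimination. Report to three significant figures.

202 mg/h

At steady state, infusion rate equals elimination rate: rate in = CL × Css.
Rate = CL × Css = 11.00 × 18.4 = 202.4 mg/h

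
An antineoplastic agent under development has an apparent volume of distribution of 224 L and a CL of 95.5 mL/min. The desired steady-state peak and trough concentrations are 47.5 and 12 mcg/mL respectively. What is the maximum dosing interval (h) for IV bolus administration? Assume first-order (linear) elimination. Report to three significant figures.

53.8 h

Convert clearance: 95.5 mL/min × 60 min/h ÷ 1000 mL/L = 5.730 L/h
k = CL / Vd = 5.730 / 224.0 = 0.02558 h⁻¹
Between IV bolus doses, concentration decays as C = C₀·e^(−kτ), so C_peak/C_trough = e^(kτ).
τ_max = ln(C_peak/C_trough) / k = ln(47.5/12) / 0.02558 = 1.376 / 0.02558 = 53.79 h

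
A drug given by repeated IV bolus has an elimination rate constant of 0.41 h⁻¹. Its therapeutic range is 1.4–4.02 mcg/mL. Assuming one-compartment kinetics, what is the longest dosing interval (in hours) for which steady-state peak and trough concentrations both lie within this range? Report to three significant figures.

Between IV bolus doses, concentration decays as C = C₀·e^(−kτ), so C_peak/C_trough = e^(kτ).
τ_max = ln(C_peak/C_trough) / k = ln(4.02/1.4) / 0.4100 = 1.055 / 0.4100 = 2.573 h

2.57 h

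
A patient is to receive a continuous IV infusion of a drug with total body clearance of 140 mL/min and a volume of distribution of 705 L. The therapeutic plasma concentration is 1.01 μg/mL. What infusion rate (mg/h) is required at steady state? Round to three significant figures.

8.48 mg/h

Convert clearance: 140 mL/min × 60 min/h ÷ 1000 mL/L = 8.400 L/h
Rate = CL × Css = 8.400 × 1.01 = 8.484 mg/h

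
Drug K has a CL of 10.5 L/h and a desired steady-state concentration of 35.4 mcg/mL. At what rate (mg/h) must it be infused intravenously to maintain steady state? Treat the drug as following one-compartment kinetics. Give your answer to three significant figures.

Infusion rate = CL · Css = 10.50 L/h × 35.4 mg/L = 371.7 mg/h

372 mg/h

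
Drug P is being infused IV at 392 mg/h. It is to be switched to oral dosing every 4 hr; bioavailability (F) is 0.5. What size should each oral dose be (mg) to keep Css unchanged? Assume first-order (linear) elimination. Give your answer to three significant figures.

To maintain the same Css, the systemic dosing rate must be unchanged: F·D/τ = infusion rate.
D = rate × τ / F = 392 × 4 / 0.5 = 3136 mg

3140 mg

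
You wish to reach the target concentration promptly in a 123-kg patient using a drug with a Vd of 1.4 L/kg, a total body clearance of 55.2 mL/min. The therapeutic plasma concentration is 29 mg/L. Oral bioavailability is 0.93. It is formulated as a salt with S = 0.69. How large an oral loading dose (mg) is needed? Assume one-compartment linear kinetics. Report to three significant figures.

7780 mg

Vd(total) = 123 kg × 1.4 L/kg = 172.2 L
LD = Vd × C / F / S = 172.2 × 29.00 / 0.93 / 0.69 = 7782 mg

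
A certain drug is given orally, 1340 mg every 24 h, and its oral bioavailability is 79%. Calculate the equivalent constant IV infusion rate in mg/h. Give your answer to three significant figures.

Equivalent systemic input: infusion rate = F·D/τ.
Rate = 0.79 × 1340 / 24 = 44.11 mg/h

44.1 mg/h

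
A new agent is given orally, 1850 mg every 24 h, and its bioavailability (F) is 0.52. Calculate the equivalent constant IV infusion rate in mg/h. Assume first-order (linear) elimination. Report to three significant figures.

40.1 mg/h

Equivalent systemic input: infusion rate = F·D/τ.
Rate = 0.52 × 1850 / 24 = 40.08 mg/h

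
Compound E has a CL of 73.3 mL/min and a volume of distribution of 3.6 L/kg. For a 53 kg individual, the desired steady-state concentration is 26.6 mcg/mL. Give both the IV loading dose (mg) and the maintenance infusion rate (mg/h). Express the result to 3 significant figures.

(a) 5080 mg; (b) 117 mg/h

Vd = 3.6 L/kg × 53 kg = 190.8 L
LD = Vd · C_target = 190.8 × 26.6 = 5075 mg
CL = 73.3 mL/min × 60/1000 = 4.398 L/h
Infusion rate = 4.398 L/h × 26.6 mg/L = 117.0 mg/h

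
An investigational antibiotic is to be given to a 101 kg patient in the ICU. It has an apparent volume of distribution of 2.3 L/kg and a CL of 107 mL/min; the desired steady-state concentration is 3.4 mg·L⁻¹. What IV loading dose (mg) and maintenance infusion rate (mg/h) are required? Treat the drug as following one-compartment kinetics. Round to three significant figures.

Vd(total) = 101 kg × 2.3 L/kg = 232.3 L
LD = Vd · C_target = 232.3 × 3.4 = 789.8 mg
Convert clearance: 107 mL/min × 60 min/h ÷ 1000 mL/L = 6.420 L/h
Infusion rate = 6.420 L/h × 3.4 mg/L = 21.83 mg/h

(a) 790 mg; (b) 21.8 mg/h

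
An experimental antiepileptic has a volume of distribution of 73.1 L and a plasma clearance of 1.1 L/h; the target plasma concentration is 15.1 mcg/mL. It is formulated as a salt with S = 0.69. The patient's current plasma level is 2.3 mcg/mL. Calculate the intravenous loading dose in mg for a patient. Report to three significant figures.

1360 mg

LD is governed by Vd — clearance does not enter the loading-dose calculation.
Concentration deficit ΔC = 15.1 − 2.3 = 12.80 mg/L
LD = Vd × ΔC / S = 73.10 × 12.80 / 0.69 = 1356 mg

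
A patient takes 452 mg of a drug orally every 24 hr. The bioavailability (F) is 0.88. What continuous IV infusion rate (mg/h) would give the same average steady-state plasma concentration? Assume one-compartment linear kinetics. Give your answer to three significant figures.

Equivalent systemic input: infusion rate = F·D/τ.
Rate = 0.88 × 452 / 24 = 16.57 mg/h

16.6 mg/h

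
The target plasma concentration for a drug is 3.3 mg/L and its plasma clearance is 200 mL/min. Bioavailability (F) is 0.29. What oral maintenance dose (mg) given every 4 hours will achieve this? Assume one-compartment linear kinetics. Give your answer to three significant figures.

546 mg

CL = 200 mL/min × 60/1000 = 12.00 L/h
D = CL × Css × τ / F = 12.00 × 3.3 × 4 / 0.29 = 546.2 mg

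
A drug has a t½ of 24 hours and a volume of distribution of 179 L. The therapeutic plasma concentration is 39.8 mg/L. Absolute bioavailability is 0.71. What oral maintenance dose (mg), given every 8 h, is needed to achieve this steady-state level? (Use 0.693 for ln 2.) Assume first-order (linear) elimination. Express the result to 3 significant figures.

2320 mg

CL = ln 2 · Vd / t½ = 0.693 × 179.0 / 24 = 5.169 L/h
D = CL × Css × τ / F = 5.169 × 39.8 × 8 / 0.71 = 2318 mg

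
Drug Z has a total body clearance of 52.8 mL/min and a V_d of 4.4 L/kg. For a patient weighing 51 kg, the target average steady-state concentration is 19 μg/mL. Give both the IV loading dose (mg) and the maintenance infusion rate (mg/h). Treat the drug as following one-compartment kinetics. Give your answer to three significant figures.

Vd = 4.4 L/kg × 51 kg = 224.4 L
Loading: fill Vd to C_target → 224.4 L × 19 mg/L = 4264 mg
CL = 52.8 mL/min = 52.8 × 0.06 = 3.168 L/h
Maintenance: replace elimination → rate = CL × Css = 3.168 × 19 = 60.19 mg/h

(a) 4260 mg; (b) 60.2 mg/h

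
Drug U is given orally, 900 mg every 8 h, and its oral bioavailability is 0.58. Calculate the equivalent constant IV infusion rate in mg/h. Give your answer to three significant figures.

Equivalent systemic input: infusion rate = F·D/τ.
Rate = 0.58 × 900 / 8 = 65.25 mg/h

65.3 mg/h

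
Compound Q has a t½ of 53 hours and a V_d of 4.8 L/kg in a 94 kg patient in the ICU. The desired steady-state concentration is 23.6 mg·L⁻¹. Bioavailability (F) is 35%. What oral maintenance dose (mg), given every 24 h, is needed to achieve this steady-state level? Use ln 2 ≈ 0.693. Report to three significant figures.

Total Vd = 4.8 × 94 = 451.2 L
k = 0.693/53 = 0.01308 h⁻¹, so CL = k·Vd = 0.01308 × 451.2 = 5.902 L/h
D = CL × Css × τ / F = 5.902 × 23.6 × 24 / 0.35 = 9551 mg

9550 mg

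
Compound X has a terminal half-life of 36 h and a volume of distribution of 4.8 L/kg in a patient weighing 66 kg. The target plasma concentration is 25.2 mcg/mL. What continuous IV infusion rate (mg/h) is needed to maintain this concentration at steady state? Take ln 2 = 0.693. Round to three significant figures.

154 mg/h

Vd = 4.8 L/kg × 66 kg = 316.8 L
CL = ln 2 · Vd / t½ = 0.693 × 316.8 / 36 = 6.098 L/h
Infusion rate = CL × Css = 6.098 × 25.2 = 153.7 mg/h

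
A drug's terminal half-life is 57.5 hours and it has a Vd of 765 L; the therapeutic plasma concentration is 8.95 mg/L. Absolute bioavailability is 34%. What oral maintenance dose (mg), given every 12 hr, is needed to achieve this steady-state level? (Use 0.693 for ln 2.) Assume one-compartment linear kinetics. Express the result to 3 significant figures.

2910 mg

k = 0.693/57.5 = 0.01205 h⁻¹, so CL = k·Vd = 0.01205 × 765.0 = 9.218 L/h
D = CL × Css × τ / F = 9.218 × 8.95 × 12 / 0.34 = 2912 mg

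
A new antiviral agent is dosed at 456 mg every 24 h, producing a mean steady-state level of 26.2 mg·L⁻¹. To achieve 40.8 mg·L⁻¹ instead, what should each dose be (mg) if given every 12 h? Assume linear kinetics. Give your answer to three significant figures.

For first-order elimination, Css ∝ F·D/(CL·τ); F and CL are unchanged, so Css ∝ D/τ.
D₂ = D₁ × (Css,target / Css,current) × (τ₂/τ₁) = 456 × (40.8/26.2) × (12/24) = 355.1 mg

355 mg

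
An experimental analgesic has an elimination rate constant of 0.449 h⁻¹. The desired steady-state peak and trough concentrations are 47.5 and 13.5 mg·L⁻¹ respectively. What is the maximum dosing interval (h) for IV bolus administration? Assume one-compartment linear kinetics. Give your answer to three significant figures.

2.80 h

Between IV bolus doses, concentration decays as C = C₀·e^(−kτ), so C_peak/C_trough = e^(kτ).
τ_max = ln(C_peak/C_trough) / k = ln(47.5/13.5) / 0.4490 = 1.258 / 0.4490 = 2.802 h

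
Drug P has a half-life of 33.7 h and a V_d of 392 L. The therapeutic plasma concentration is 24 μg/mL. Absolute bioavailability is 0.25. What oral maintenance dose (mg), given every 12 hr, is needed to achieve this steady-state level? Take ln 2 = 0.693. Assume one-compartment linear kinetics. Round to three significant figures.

9290 mg

CL = 0.693 × Vd / t½ = 0.693 × 392.0 / 33.7 = 8.061 L/h
D = CL × Css × τ / F = 8.061 × 24 × 12 / 0.25 = 9286 mg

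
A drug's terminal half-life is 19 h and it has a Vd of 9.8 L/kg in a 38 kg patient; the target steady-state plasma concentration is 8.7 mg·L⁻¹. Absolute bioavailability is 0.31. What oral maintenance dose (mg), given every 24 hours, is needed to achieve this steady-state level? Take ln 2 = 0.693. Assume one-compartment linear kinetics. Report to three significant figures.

Total Vd = 9.8 × 38 = 372.4 L
CL = 0.693 × Vd / t½ = 0.693 × 372.4 / 19 = 13.58 L/h
D = CL × Css × τ / F = 13.58 × 8.7 × 24 / 0.31 = 9147 mg

9150 mg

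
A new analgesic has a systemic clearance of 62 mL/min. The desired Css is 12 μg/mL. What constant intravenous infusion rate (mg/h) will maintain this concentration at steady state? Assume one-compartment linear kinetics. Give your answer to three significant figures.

44.6 mg/h

CL = 62 mL/min = 62 × 0.06 = 3.720 L/h
At steady state, infusion rate equals elimination rate: rate in = CL × Css.
Infusion rate = CL · Css = 3.720 L/h × 12 mg/L = 44.64 mg/h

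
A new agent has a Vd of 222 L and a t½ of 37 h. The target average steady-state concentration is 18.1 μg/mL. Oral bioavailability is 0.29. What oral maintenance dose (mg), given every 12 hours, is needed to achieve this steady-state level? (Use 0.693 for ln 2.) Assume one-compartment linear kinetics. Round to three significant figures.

CL = 0.693 × Vd / t½ = 0.693 × 222.0 / 37 = 4.158 L/h
D = CL × Css × τ / F = 4.158 × 18.1 × 12 / 0.29 = 3114 mg

3110 mg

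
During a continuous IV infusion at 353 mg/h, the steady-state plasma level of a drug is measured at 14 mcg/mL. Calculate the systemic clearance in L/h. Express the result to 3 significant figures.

At steady state, infusion rate = CL × Css, so CL = rate / Css.
CL = 353 / 14 = 25.21 L/h

25.2 L/h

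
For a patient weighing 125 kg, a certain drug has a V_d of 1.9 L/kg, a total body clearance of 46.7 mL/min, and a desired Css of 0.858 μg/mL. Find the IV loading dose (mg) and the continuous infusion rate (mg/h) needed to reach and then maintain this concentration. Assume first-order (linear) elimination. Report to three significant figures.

(a) 204 mg; (b) 2.40 mg/h

Total Vd = 1.9 × 125 = 237.5 L
Loading: fill Vd to C_target → 237.5 L × 0.858 mg/L = 203.8 mg
Convert clearance: 46.7 mL/min × 60 min/h ÷ 1000 mL/L = 2.802 L/h
Maintenance infusion rate = CL × Css = 2.802 × 0.858 = 2.404 mg/h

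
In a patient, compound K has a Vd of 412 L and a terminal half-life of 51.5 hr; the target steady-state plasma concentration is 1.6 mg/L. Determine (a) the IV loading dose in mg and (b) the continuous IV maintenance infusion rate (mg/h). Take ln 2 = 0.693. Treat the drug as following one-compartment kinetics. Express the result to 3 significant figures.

(a) 659 mg; (b) 8.87 mg/h

LD = Vd × C = 412.0 × 1.6 = 659.2 mg
CL = 0.693 × Vd / t½ = 0.693 × 412.0 / 51.5 = 5.544 L/h
Infusion rate = CL × Css = 5.544 × 1.6 = 8.870 mg/h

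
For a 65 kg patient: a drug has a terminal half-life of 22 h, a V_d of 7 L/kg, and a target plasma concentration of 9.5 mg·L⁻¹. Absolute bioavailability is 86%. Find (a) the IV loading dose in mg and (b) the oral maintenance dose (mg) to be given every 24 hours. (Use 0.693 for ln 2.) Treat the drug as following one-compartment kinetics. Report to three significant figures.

Vd = 7 L/kg × 65 kg = 455.0 L
LD = Vd × C = 455.0 × 9.5 = 4323 mg
CL = 0.693 × Vd / t½ = 0.693 × 455.0 / 22 = 14.33 L/h
D = CL × Css × τ / F = 14.33 × 9.5 × 24 / 0.86 = 3799 mg

(a) 4320 mg; (b) 3800 mg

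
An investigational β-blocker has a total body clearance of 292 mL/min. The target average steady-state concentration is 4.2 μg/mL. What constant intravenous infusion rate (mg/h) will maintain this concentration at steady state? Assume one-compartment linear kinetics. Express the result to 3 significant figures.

73.6 mg/h

CL = 292 mL/min = 292 × 0.06 = 17.52 L/h
At steady state, infusion rate equals elimination rate: rate in = CL × Css.
Infusion rate = CL · Css = 17.52 L/h × 4.2 mg/L = 73.58 mg/h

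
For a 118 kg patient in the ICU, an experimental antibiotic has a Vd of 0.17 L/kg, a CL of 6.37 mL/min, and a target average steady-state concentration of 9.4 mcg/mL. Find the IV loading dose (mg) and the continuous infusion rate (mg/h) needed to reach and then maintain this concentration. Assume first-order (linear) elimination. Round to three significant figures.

Total Vd = 0.17 × 118 = 20.06 L
Loading: fill Vd to C_target → 20.06 L × 9.4 mg/L = 188.6 mg
Convert clearance: 6.37 mL/min × 60 min/h ÷ 1000 mL/L = 0.3822 L/h
Infusion rate = 0.3822 L/h × 9.4 mg/L = 3.593 mg/h

(a) 189 mg; (b) 3.59 mg/h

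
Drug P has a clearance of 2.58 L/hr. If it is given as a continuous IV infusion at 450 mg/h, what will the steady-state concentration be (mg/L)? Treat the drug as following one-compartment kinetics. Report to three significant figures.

Css = rate / CL = 450 / 2.580 = 174.4 mg/L

174 mg/L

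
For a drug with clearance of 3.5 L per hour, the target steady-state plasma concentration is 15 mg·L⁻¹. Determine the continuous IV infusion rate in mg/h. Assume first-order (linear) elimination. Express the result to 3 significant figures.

R₀ = 3.500 × 15 = 52.50 mg/h

52.5 mg/h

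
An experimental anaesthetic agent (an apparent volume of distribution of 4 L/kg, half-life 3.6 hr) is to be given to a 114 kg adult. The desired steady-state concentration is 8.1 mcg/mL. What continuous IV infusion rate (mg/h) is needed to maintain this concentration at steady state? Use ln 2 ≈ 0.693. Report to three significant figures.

711 mg/h

Vd(total) = 114 kg × 4 L/kg = 456.0 L
k = 0.693/3.6 = 0.1925 h⁻¹, so CL = k·Vd = 0.1925 × 456.0 = 87.78 L/h
Infusion rate = CL × Css = 87.78 × 8.1 = 711.0 mg/h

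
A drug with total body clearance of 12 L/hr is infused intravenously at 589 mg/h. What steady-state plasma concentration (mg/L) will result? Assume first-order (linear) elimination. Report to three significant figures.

49.1 mg/L

Css = rate / CL = 589 / 12.00 = 49.08 mg/L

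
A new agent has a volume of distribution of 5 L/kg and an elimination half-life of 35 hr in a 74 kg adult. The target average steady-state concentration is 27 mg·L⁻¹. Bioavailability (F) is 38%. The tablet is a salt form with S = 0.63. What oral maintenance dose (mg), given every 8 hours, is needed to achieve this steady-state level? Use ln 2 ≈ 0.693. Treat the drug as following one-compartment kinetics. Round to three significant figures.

6610 mg

Total Vd = 5 × 74 = 370.0 L
CL = ln 2 · Vd / t½ = 0.693 × 370.0 / 35 = 7.326 L/h
D = CL × Css × τ / F / S = 7.326 × 27 × 8 / 0.38 / 0.63 = 6610 mg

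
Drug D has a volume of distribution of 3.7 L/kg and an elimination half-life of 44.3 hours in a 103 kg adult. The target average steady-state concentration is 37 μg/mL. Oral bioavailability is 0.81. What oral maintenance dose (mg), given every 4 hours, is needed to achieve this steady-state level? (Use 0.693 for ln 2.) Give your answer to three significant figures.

Total Vd = 3.7 × 103 = 381.1 L
k = 0.693/44.3 = 0.01564 h⁻¹, so CL = k·Vd = 0.01564 × 381.1 = 5.960 L/h
D = CL × Css × τ / F = 5.960 × 37 × 4 / 0.81 = 1089 mg

1090 mg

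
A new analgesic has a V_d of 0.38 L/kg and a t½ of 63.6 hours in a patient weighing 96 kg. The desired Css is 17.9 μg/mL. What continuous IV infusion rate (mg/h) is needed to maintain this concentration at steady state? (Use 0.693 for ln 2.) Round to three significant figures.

7.12 mg/h

Total Vd = 0.38 × 96 = 36.48 L
CL = 0.693 × Vd / t½ = 0.693 × 36.48 / 63.6 = 0.3975 L/h
Infusion rate = CL × Css = 0.3975 × 17.9 = 7.115 mg/h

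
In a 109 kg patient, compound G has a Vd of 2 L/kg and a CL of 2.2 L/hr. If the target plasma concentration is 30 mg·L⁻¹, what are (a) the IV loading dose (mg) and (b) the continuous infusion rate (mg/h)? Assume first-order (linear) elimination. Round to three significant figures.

(a) 6540 mg; (b) 66.0 mg/h

Vd(total) = 109 kg × 2 L/kg = 218.0 L
LD = Vd · C_target = 218.0 × 30 = 6540 mg
Maintenance: replace elimination → rate = CL × Css = 2.200 × 30 = 66.00 mg/h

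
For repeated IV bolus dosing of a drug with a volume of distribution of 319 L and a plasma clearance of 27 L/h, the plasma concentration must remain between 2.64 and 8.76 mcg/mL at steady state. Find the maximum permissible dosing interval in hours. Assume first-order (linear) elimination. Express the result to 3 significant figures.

k = CL / Vd = 27.00 / 319.0 = 0.08464 h⁻¹
Between IV bolus doses, concentration decays as C = C₀·e^(−kτ), so C_peak/C_trough = e^(kτ).
τ_max = ln(C_peak/C_trough) / k = ln(8.76/2.64) / 0.08464 = 1.199 / 0.08464 = 14.17 h

14.2 h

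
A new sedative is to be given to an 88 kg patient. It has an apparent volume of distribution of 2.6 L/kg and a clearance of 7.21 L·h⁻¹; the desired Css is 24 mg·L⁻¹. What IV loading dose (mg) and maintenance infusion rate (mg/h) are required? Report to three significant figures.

Vd = 2.6 L/kg × 88 kg = 228.8 L
LD = Vd · C_target = 228.8 × 24 = 5491 mg
Infusion rate = 7.210 L/h × 24 mg/L = 173.0 mg/h

(a) 5490 mg; (b) 173 mg/h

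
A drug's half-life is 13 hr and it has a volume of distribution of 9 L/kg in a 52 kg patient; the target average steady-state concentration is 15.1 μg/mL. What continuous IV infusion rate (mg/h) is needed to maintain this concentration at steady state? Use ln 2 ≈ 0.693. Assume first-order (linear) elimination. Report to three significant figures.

Vd = 9 L/kg × 52 kg = 468.0 L
k = 0.693/13 = 0.05331 h⁻¹, so CL = k·Vd = 0.05331 × 468.0 = 24.95 L/h
Infusion rate = CL × Css = 24.95 × 15.1 = 376.7 mg/h

377 mg/h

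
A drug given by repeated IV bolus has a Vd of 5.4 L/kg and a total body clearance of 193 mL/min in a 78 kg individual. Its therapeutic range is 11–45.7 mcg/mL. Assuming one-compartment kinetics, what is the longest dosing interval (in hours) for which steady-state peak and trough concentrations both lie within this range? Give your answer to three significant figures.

51.8 h

Total Vd = 5.4 × 78 = 421.2 L
Convert clearance: 193 mL/min × 60 min/h ÷ 1000 mL/L = 11.58 L/h
k = CL / Vd = 11.58 / 421.2 = 0.02749 h⁻¹
Between IV bolus doses, concentration decays as C = C₀·e^(−kτ), so C_peak/C_trough = e^(kτ).
τ_max = ln(C_peak/C_trough) / k = ln(45.7/11) / 0.02749 = 1.424 / 0.02749 = 51.80 h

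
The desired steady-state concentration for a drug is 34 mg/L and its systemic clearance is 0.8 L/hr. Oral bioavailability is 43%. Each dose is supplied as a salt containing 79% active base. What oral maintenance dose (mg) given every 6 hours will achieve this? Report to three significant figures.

480 mg

D = CL × Css × τ / F / S = 0.8000 × 34 × 6 / 0.43 / 0.79 = 480.4 mg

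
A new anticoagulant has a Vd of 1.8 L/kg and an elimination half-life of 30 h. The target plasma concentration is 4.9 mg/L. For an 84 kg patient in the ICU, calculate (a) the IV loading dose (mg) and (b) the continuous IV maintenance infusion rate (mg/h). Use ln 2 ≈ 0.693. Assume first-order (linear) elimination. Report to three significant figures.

Vd = 1.8 L/kg × 84 kg = 151.2 L
LD = Vd × C = 151.2 × 4.9 = 740.9 mg
CL = 0.693 × Vd / t½ = 0.693 × 151.2 / 30 = 3.493 L/h
Infusion rate = CL × Css = 3.493 × 4.9 = 17.12 mg/h

(a) 741 mg; (b) 17.1 mg/h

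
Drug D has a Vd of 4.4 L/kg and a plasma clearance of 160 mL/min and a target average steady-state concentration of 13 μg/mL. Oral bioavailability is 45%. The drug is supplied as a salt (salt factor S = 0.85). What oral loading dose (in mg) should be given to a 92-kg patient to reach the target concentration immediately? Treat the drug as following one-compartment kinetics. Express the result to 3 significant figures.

13800 mg

Total Vd = 4.4 × 92 = 404.8 L
LD = Vd × C / F / S = 404.8 × 13.00 / 0.45 / 0.85 = 13760 mg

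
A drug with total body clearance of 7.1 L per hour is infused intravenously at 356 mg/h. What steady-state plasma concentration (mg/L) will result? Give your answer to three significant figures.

50.1 mg/L

Css = rate / CL = 356 / 7.100 = 50.14 mg/L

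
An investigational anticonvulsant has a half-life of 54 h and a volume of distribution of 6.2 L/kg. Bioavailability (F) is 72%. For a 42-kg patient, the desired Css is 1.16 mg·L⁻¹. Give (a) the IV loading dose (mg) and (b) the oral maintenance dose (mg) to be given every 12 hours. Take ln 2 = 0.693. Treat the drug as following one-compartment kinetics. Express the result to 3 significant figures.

(a) 302 mg; (b) 64.6 mg

Vd = 6.2 L/kg × 42 kg = 260.4 L
LD = Vd × C = 260.4 × 1.16 = 302.1 mg
CL = 0.693 × Vd / t½ = 0.693 × 260.4 / 54 = 3.342 L/h
D = CL × Css × τ / F = 3.342 × 1.16 × 12 / 0.72 = 64.61 mg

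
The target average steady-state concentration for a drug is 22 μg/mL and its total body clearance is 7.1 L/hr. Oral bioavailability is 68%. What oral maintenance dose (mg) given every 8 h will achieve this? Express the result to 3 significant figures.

1840 mg

D = CL × Css × τ / F = 7.100 × 22 × 8 / 0.68 = 1838 mg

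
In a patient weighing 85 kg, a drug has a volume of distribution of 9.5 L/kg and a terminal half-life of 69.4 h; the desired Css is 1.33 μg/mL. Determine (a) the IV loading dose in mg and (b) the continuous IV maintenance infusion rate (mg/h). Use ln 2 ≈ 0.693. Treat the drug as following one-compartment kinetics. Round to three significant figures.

Vd(total) = 85 kg × 9.5 L/kg = 807.5 L
LD = Vd × C = 807.5 × 1.33 = 1074 mg
CL = 0.693 × Vd / t½ = 0.693 × 807.5 / 69.4 = 8.063 L/h
Infusion rate = CL × Css = 8.063 × 1.33 = 10.72 mg/h

(a) 1070 mg; (b) 10.7 mg/h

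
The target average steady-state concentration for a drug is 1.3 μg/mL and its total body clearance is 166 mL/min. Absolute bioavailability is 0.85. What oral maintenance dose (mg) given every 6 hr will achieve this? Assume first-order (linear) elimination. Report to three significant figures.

CL = 166 mL/min × 60/1000 = 9.960 L/h
D = CL × Css × τ / F = 9.960 × 1.3 × 6 / 0.85 = 91.40 mg

91.4 mg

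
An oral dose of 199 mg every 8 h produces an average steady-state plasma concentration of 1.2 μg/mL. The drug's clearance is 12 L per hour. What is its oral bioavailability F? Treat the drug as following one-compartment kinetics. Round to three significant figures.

0.579

F·D/τ = CL·Css at steady state → F = CL·Css·τ / D.
F = 12 × 1.2 × 8 / 199 = 0.579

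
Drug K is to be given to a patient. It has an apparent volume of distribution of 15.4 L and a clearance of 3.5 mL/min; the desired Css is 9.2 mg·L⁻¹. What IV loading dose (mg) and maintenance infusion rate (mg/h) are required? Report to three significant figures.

LD = Vd · C_target = 15.40 × 9.2 = 141.7 mg
CL = 3.5 mL/min × 60/1000 = 0.2100 L/h
Maintenance: replace elimination → rate = CL × Css = 0.2100 × 9.2 = 1.932 mg/h

(a) 142 mg; (b) 1.93 mg/h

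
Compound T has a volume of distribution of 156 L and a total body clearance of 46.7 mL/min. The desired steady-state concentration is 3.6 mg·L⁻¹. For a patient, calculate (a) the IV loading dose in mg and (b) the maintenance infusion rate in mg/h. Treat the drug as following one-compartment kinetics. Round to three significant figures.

(a) 562 mg; (b) 10.1 mg/h

LD = Vd · C_target = 156.0 × 3.6 = 561.6 mg
CL = 46.7 mL/min × 60/1000 = 2.802 L/h
Infusion rate = 2.802 L/h × 3.6 mg/L = 10.09 mg/h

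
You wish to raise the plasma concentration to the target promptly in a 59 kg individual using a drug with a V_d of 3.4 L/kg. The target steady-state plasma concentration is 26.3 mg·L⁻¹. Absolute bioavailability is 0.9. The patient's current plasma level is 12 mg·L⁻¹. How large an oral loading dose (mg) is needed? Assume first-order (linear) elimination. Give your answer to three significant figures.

Vd(total) = 59 kg × 3.4 L/kg = 200.6 L
The loading dose fills Vd to the target concentration.
Concentration deficit ΔC = 26.3 − 12 = 14.30 mg/L
LD = Vd × ΔC / F = 200.6 × 14.30 / 0.9 = 3187 mg

3190 mg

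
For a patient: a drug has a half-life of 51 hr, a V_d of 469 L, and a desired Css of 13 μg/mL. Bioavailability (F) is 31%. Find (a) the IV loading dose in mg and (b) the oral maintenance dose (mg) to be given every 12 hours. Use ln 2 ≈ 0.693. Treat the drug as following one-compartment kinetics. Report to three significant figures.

LD = Vd × C = 469.0 × 13 = 6097 mg
CL = 0.693 × Vd / t½ = 0.693 × 469.0 / 51 = 6.373 L/h
D = CL × Css × τ / F = 6.373 × 13 × 12 / 0.31 = 3207 mg

(a) 6100 mg; (b) 3210 mg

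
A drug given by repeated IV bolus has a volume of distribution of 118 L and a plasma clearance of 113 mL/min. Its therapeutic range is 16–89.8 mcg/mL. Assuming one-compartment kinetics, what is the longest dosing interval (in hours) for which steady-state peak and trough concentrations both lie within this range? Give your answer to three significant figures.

30.0 h

Convert clearance: 113 mL/min × 60 min/h ÷ 1000 mL/L = 6.780 L/h
k = CL / Vd = 6.780 / 118.0 = 0.05746 h⁻¹
Between IV bolus doses, concentration decays as C = C₀·e^(−kτ), so C_peak/C_trough = e^(kτ).
τ_max = ln(C_peak/C_trough) / k = ln(89.8/16) / 0.05746 = 1.725 / 0.05746 = 30.02 h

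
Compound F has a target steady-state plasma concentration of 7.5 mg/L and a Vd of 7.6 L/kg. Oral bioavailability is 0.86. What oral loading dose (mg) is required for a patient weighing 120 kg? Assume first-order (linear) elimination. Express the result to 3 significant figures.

7950 mg

Total Vd = 7.6 × 120 = 912.0 L
The loading dose fills Vd to the target concentration.
LD = Vd × C / F = 912.0 × 7.500 / 0.86 = 7953 mg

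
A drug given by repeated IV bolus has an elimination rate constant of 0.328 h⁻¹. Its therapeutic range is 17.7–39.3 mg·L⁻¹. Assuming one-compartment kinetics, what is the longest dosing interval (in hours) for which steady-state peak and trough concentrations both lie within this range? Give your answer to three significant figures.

Between IV bolus doses, concentration decays as C = C₀·e^(−kτ), so C_peak/C_trough = e^(kτ).
τ_max = ln(C_peak/C_trough) / k = ln(39.3/17.7) / 0.3280 = 0.7977 / 0.3280 = 2.432 h

2.43 h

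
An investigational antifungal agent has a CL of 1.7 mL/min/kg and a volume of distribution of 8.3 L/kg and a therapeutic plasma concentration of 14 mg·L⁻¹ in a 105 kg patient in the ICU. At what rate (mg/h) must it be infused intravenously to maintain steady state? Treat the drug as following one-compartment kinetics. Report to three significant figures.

150 mg/h

CL = 1.7 mL/min/kg × 105 kg = 178.5 mL/min = 178.5 × 60/1000 = 10.71 L/h
Infusion rate = CL · Css = 10.71 L/h × 14 mg/L = 149.9 mg/h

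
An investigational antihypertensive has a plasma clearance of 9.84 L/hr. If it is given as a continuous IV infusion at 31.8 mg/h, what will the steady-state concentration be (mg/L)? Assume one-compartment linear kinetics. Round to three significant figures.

3.23 mg/L

Css = rate / CL = 31.8 / 9.840 = 3.232 mg/L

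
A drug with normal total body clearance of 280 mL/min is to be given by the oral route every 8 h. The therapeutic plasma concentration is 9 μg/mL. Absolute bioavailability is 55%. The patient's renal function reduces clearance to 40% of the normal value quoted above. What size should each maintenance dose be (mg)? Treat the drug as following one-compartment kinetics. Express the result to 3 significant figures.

Convert clearance: 280 mL/min × 60 min/h ÷ 1000 mL/L = 16.80 L/h
Patient clearance = 0.4 × 16.80 = 6.720 L/h
D = CL × Css × τ / F = 6.720 × 9 × 8 / 0.55 = 879.7 mg

880 mg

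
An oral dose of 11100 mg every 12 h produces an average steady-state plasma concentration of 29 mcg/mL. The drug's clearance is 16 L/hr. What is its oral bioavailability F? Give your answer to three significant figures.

0.502

F·D/τ = CL·Css at steady state → F = CL·Css·τ / D.
F = 16 × 29 × 12 / 11100 = 0.502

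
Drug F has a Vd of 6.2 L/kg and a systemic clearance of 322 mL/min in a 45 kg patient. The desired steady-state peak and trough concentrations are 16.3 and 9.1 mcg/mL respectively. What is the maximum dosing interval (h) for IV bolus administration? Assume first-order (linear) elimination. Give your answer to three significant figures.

Vd = 6.2 L/kg × 45 kg = 279.0 L
CL = 322 mL/min = 322 × 0.06 = 19.32 L/h
k = CL / Vd = 19.32 / 279.0 = 0.06925 h⁻¹
Between IV bolus doses, concentration decays as C = C₀·e^(−kτ), so C_peak/C_trough = e^(kτ).
τ_max = ln(C_peak/C_trough) / k = ln(16.3/9.1) / 0.06925 = 0.5829 / 0.06925 = 8.417 h

8.42 h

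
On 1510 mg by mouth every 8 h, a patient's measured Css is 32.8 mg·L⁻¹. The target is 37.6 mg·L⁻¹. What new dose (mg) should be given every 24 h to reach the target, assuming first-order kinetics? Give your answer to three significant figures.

5190 mg

For first-order elimination, Css ∝ F·D/(CL·τ); F and CL are unchanged, so Css ∝ D/τ.
D₂ = D₁ × (Css,target / Css,current) × (τ₂/τ₁) = 1510 × (37.6/32.8) × (24/8) = 5193 mg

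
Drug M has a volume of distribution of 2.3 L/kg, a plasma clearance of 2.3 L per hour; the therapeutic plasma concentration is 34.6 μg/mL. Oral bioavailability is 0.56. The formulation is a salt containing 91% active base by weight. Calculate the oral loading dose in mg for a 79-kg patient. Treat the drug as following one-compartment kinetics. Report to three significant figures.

Vd = 2.3 L/kg × 79 kg = 181.7 L
LD = Vd × C / F / S = 181.7 × 34.60 / 0.56 / 0.91 = 12340 mg

12300 mg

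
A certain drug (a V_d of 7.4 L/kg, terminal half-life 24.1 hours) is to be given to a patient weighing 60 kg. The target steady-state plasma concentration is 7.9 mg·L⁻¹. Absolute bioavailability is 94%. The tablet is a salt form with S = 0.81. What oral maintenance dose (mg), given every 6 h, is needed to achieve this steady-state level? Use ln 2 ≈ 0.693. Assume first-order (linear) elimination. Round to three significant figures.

Vd(total) = 60 kg × 7.4 L/kg = 444.0 L
CL = 0.693 × Vd / t½ = 0.693 × 444.0 / 24.1 = 12.77 L/h
D = CL × Css × τ / F / S = 12.77 × 7.9 × 6 / 0.94 / 0.81 = 795.0 mg

795 mg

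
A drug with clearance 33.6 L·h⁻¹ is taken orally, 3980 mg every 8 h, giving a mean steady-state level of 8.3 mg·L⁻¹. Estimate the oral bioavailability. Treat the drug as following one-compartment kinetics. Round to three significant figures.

0.561

F·D/τ = CL·Css at steady state → F = CL·Css·τ / D.
F = 33.6 × 8.3 × 8 / 3980 = 0.561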